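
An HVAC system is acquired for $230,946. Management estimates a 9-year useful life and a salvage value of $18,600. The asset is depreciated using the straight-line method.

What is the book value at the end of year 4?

$136,570

Depreciable base = $230,946 − $18,600 = $212,346.
Annual expense = $212,346 / 9 = $23,594.
End of year 1: book value $207,352.
End of year 2: book value $183,758.
End of year 3: book value $160,164.
End of year 4: book value $136,570.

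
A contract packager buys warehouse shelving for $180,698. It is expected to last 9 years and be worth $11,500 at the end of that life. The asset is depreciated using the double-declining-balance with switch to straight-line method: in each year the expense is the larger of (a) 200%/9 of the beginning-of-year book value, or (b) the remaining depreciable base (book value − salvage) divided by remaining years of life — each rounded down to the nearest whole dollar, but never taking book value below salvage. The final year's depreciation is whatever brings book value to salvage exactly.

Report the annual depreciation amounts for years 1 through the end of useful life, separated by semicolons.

$40,155; $31,231; $24,291; $18,893; $14,695; $11,429; $9,501; $9,501; $9,502

Depreciable base = $180,698 − $11,500 = $169,198.
Year 1: DB = ⌊$180,698 × 200%/9⌋ = $40,155; SL = ⌊$169,198/9⌋ = $18,799 → take DB $40,155. Book value $140,543.
Year 2: DB = ⌊$140,543 × 200%/9⌋ = $31,231; SL = ⌊$129,043/8⌋ = $16,130 → take DB $31,231. Book value $109,312.
Year 3: DB = ⌊$109,312 × 200%/9⌋ = $24,291; SL = ⌊$97,812/7⌋ = $13,973 → take DB $24,291. Book value $85,021.
Year 4: DB = ⌊$85,021 × 200%/9⌋ = $18,893; SL = ⌊$73,521/6⌋ = $12,253 → take DB $18,893. Book value $66,128.
Year 5: DB = ⌊$66,128 × 200%/9⌋ = $14,695; SL = ⌊$54,628/5⌋ = $10,925 → take DB $14,695. Book value $51,433.
Year 6: DB = ⌊$51,433 × 200%/9⌋ = $11,429; SL = ⌊$39,933/4⌋ = $9,983 → take DB $11,429. Book value $40,004.
Year 7: DB = ⌊$40,004 × 200%/9⌋ = $8,889; SL = ⌊$28,504/3⌋ = $9,501 → take SL $9,501. Book value $30,503.
Year 8: DB = ⌊$30,503 × 200%/9⌋ = $6,778; SL = ⌊$19,003/2⌋ = $9,501 → take SL $9,501. Book value $21,002.
Year 9 (final): $21,002 − $11,500 = $9,502. Book value $11,500.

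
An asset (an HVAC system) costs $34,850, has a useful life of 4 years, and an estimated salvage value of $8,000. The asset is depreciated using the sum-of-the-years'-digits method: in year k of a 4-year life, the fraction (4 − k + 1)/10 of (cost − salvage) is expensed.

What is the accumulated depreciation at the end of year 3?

Depreciable base = $34,850 − $8,000 = $26,850.
Sum of the years' digits = 4+3+2+1 = 10.
Year 1: $26,850 × 4/10 = $10,740. Book value $24,110.
Year 2: $26,850 × 3/10 = $8,055. Book value $16,055.
Year 3: $26,850 × 2/10 = $5,370. Book value $10,685.
Accumulated through year 3 = $34,850 − $10,685 = $24,165.

$24,165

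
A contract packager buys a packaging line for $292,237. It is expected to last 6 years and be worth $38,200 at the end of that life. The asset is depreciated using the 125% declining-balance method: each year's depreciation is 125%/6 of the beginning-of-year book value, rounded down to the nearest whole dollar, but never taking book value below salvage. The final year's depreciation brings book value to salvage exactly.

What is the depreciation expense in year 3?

$38,157

Depreciable base = $292,237 − $38,200 = $254,037.
Year 1: ⌊$292,237 × 125%/6⌋ = $60,882. Book value $231,355.
Year 2: ⌊$231,355 × 125%/6⌋ = $48,198. Book value $183,157.
Year 3: ⌊$183,157 × 125%/6⌋ = $38,157. Book value $145,000.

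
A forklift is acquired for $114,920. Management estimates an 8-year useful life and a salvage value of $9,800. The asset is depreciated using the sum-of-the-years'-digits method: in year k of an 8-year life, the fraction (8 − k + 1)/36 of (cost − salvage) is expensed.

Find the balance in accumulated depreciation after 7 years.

Depreciable base = $114,920 − $9,800 = $105,120.
Sum of the years' digits = 8+7+6+5+4+3+2+1 = 36.
Year 1: $105,120 × 8/36 = $23,360. Book value $91,560.
Year 2: $105,120 × 7/36 = $20,440. Book value $71,120.
Year 3: $105,120 × 6/36 = $17,520. Book value $53,600.
Year 4: $105,120 × 5/36 = $14,600. Book value $39,000.
Year 5: $105,120 × 4/36 = $11,680. Book value $27,320.
Year 6: $105,120 × 3/36 = $8,760. Book value $18,560.
Year 7: $105,120 × 2/36 = $5,840. Book value $12,720.
Accumulated through year 7 = $114,920 − $12,720 = $102,200.

$102,200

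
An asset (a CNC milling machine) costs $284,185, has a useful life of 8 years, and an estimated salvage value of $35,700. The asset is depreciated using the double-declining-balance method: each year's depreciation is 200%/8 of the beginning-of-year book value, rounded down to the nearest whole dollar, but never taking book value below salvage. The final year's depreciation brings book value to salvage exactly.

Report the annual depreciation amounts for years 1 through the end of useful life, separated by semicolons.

Depreciable base = $284,185 − $35,700 = $248,485.
Year 1: ⌊$284,185 × 200%/8⌋ = $71,046. Book value $213,139.
Year 2: ⌊$213,139 × 200%/8⌋ = $53,284. Book value $159,855.
Year 3: ⌊$159,855 × 200%/8⌋ = $39,963. Book value $119,892.
Year 4: ⌊$119,892 × 200%/8⌋ = $29,973. Book value $89,919.
Year 5: ⌊$89,919 × 200%/8⌋ = $22,479. Book value $67,440.
Year 6: ⌊$67,440 × 200%/8⌋ = $16,860. Book value $50,580.
Year 7: ⌊$50,580 × 200%/8⌋ = $12,645. Book value $37,935.
Year 8 (final): $37,935 − $35,700 = $2,235. Book value $35,700.

$71,046; $53,284; $39,963; $29,973; $22,479; $16,860; $12,645; $2,235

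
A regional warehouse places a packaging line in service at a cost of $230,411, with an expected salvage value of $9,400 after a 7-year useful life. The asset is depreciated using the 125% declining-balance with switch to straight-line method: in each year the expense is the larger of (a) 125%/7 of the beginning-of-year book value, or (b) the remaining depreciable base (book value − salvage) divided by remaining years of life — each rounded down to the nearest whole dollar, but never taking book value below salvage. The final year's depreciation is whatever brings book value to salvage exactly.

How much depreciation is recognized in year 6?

Depreciable base = $230,411 − $9,400 = $221,011.
Year 1: DB = ⌊$230,411 × 125%/7⌋ = $41,144; SL = ⌊$221,011/7⌋ = $31,573 → take DB $41,144. Book value $189,267.
Year 2: DB = ⌊$189,267 × 125%/7⌋ = $33,797; SL = ⌊$179,867/6⌋ = $29,977 → take DB $33,797. Book value $155,470.
Year 3: DB = ⌊$155,470 × 125%/7⌋ = $27,762; SL = ⌊$146,070/5⌋ = $29,214 → take SL $29,214. Book value $126,256.
Year 4: DB = ⌊$126,256 × 125%/7⌋ = $22,545; SL = ⌊$116,856/4⌋ = $29,214 → take SL $29,214. Book value $97,042.
Year 5: DB = ⌊$97,042 × 125%/7⌋ = $17,328; SL = ⌊$87,642/3⌋ = $29,214 → take SL $29,214. Book value $67,828.
Year 6: DB = ⌊$67,828 × 125%/7⌋ = $12,112; SL = ⌊$58,428/2⌋ = $29,214 → take SL $29,214. Book value $38,614.

$29,214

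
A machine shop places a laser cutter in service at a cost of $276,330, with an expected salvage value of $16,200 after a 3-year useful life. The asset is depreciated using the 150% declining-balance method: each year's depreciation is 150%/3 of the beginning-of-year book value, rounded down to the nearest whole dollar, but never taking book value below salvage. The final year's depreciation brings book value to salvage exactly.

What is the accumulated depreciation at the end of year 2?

Depreciable base = $276,330 − $16,200 = $260,130.
Year 1: ⌊$276,330 × 150%/3⌋ = $138,165. Book value $138,165.
Year 2: ⌊$138,165 × 150%/3⌋ = $69,082. Book value $69,083.
Accumulated through year 2 = $276,330 − $69,083 = $207,247.

$207,247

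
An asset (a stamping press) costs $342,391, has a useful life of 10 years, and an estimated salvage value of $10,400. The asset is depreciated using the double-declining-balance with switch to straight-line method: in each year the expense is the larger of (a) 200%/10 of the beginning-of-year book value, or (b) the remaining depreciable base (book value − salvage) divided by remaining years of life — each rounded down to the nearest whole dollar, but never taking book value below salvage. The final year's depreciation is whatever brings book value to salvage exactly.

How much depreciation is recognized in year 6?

$22,439

Depreciable base = $342,391 − $10,400 = $331,991.
Year 1: DB = ⌊$342,391 × 200%/10⌋ = $68,478; SL = ⌊$331,991/10⌋ = $33,199 → take DB $68,478. Book value $273,913.
Year 2: DB = ⌊$273,913 × 200%/10⌋ = $54,782; SL = ⌊$263,513/9⌋ = $29,279 → take DB $54,782. Book value $219,131.
Year 3: DB = ⌊$219,131 × 200%/10⌋ = $43,826; SL = ⌊$208,731/8⌋ = $26,091 → take DB $43,826. Book value $175,305.
Year 4: DB = ⌊$175,305 × 200%/10⌋ = $35,061; SL = ⌊$164,905/7⌋ = $23,557 → take DB $35,061. Book value $140,244.
Year 5: DB = ⌊$140,244 × 200%/10⌋ = $28,048; SL = ⌊$129,844/6⌋ = $21,640 → take DB $28,048. Book value $112,196.
Year 6: DB = ⌊$112,196 × 200%/10⌋ = $22,439; SL = ⌊$101,796/5⌋ = $20,359 → take DB $22,439. Book value $89,757.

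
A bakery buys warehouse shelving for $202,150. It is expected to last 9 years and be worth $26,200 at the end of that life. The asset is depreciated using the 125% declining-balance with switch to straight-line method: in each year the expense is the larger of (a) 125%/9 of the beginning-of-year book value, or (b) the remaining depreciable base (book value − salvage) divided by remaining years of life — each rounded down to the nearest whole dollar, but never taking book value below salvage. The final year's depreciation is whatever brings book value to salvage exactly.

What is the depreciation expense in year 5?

$16,990

Depreciable base = $202,150 − $26,200 = $175,950.
Year 1: DB = ⌊$202,150 × 125%/9⌋ = $28,076; SL = ⌊$175,950/9⌋ = $19,550 → take DB $28,076. Book value $174,074.
Year 2: DB = ⌊$174,074 × 125%/9⌋ = $24,176; SL = ⌊$147,874/8⌋ = $18,484 → take DB $24,176. Book value $149,898.
Year 3: DB = ⌊$149,898 × 125%/9⌋ = $20,819; SL = ⌊$123,698/7⌋ = $17,671 → take DB $20,819. Book value $129,079.
Year 4: DB = ⌊$129,079 × 125%/9⌋ = $17,927; SL = ⌊$102,879/6⌋ = $17,146 → take DB $17,927. Book value $111,152.
Year 5: DB = ⌊$111,152 × 125%/9⌋ = $15,437; SL = ⌊$84,952/5⌋ = $16,990 → take SL $16,990. Book value $94,162.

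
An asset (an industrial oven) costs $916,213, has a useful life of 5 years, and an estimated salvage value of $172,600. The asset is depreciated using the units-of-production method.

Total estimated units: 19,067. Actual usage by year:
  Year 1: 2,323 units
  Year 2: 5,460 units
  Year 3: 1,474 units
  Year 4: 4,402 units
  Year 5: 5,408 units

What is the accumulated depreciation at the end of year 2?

$303,537

Depreciable base = $916,213 − $172,600 = $743,613.
Rate = $743,613 / 19,067 units = $39 per unit.
Year 1: 2,323 × $39 = $90,597. Book value $825,616.
Year 2: 5,460 × $39 = $212,940. Book value $612,676.
Accumulated through year 2 = $916,213 − $612,676 = $303,537.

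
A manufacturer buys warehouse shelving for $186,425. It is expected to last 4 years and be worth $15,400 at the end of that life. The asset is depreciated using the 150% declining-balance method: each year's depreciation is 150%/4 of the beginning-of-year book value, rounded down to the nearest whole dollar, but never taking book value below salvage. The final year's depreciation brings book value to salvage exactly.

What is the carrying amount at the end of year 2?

$72,823

Depreciable base = $186,425 − $15,400 = $171,025.
Year 1: ⌊$186,425 × 150%/4⌋ = $69,909. Book value $116,516.
Year 2: ⌊$116,516 × 150%/4⌋ = $43,693. Book value $72,823.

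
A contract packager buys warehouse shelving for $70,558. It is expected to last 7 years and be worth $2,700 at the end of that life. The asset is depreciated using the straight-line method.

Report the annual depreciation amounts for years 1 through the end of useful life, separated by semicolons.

Depreciable base = $70,558 − $2,700 = $67,858.
Annual expense = $67,858 / 7 = $9,694.
End of year 1: book value $60,864.
End of year 2: book value $51,170.
End of year 3: book value $41,476.
End of year 4: book value $31,782.
End of year 5: book value $22,088.
End of year 6: book value $12,394.
End of year 7: book value $2,700.

$9,694; $9,694; $9,694; $9,694; $9,694; $9,694; $9,694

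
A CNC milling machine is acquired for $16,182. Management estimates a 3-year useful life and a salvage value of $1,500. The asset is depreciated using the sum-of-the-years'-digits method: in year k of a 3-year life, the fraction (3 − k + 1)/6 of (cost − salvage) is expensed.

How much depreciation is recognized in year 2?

$4,894

Depreciable base = $16,182 − $1,500 = $14,682.
Sum of the years' digits = 3+2+1 = 6.
Year 1: $14,682 × 3/6 = $7,341. Book value $8,841.
Year 2: $14,682 × 2/6 = $4,894. Book value $3,947.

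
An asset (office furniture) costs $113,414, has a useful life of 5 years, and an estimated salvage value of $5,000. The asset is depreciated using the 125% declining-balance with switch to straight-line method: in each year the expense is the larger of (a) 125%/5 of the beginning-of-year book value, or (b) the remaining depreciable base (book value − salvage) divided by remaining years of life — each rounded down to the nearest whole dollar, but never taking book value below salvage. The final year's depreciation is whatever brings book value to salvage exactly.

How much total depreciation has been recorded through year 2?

$49,618

Depreciable base = $113,414 − $5,000 = $108,414.
Year 1: DB = ⌊$113,414 × 125%/5⌋ = $28,353; SL = ⌊$108,414/5⌋ = $21,682 → take DB $28,353. Book value $85,061.
Year 2: DB = ⌊$85,061 × 125%/5⌋ = $21,265; SL = ⌊$80,061/4⌋ = $20,015 → take DB $21,265. Book value $63,796.
Accumulated through year 2 = $113,414 − $63,796 = $49,618.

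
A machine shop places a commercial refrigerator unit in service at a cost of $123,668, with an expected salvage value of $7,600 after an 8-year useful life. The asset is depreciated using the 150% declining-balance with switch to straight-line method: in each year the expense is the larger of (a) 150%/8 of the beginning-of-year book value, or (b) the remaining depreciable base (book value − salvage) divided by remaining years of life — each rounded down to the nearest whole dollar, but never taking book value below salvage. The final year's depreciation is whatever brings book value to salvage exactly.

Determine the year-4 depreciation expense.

Depreciable base = $123,668 − $7,600 = $116,068.
Year 1: DB = ⌊$123,668 × 150%/8⌋ = $23,187; SL = ⌊$116,068/8⌋ = $14,508 → take DB $23,187. Book value $100,481.
Year 2: DB = ⌊$100,481 × 150%/8⌋ = $18,840; SL = ⌊$92,881/7⌋ = $13,268 → take DB $18,840. Book value $81,641.
Year 3: DB = ⌊$81,641 × 150%/8⌋ = $15,307; SL = ⌊$74,041/6⌋ = $12,340 → take DB $15,307. Book value $66,334.
Year 4: DB = ⌊$66,334 × 150%/8⌋ = $12,437; SL = ⌊$58,734/5⌋ = $11,746 → take DB $12,437. Book value $53,897.

$12,437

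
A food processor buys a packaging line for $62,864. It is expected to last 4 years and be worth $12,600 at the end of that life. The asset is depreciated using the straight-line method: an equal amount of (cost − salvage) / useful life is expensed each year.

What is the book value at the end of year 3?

$25,166

Depreciable base = $62,864 − $12,600 = $50,264.
Annual expense = $50,264 / 4 = $12,566.
End of year 1: book value $50,298.
End of year 2: book value $37,732.
End of year 3: book value $25,166.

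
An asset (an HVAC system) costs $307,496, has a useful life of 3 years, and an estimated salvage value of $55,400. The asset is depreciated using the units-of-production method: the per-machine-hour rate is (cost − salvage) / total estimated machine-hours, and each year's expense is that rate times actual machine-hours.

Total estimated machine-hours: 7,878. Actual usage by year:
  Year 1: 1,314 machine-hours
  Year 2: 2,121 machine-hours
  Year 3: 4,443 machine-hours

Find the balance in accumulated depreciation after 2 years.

Depreciable base = $307,496 − $55,400 = $252,096.
Rate = $252,096 / 7,878 machine-hours = $32 per machine-hour.
Year 1: 1,314 × $32 = $42,048. Book value $265,448.
Year 2: 2,121 × $32 = $67,872. Book value $197,576.
Accumulated through year 2 = $307,496 − $197,576 = $109,920.

$109,920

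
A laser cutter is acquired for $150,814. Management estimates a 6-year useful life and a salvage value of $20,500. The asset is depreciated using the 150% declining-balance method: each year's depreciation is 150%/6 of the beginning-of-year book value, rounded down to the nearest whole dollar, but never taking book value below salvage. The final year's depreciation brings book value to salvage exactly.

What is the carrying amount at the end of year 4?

Depreciable base = $150,814 − $20,500 = $130,314.
Year 1: ⌊$150,814 × 150%/6⌋ = $37,703. Book value $113,111.
Year 2: ⌊$113,111 × 150%/6⌋ = $28,277. Book value $84,834.
Year 3: ⌊$84,834 × 150%/6⌋ = $21,208. Book value $63,626.
Year 4: ⌊$63,626 × 150%/6⌋ = $15,906. Book value $47,720.

$47,720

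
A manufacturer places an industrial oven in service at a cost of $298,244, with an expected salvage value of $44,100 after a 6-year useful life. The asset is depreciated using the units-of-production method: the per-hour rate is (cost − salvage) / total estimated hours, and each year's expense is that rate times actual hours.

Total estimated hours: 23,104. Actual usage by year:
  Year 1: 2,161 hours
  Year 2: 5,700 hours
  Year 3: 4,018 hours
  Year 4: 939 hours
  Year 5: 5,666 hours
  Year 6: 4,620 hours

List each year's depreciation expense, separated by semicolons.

Depreciable base = $298,244 − $44,100 = $254,144.
Rate = $254,144 / 23,104 hours = $11 per hour.
Year 1: 2,161 × $11 = $23,771. Book value $274,473.
Year 2: 5,700 × $11 = $62,700. Book value $211,773.
Year 3: 4,018 × $11 = $44,198. Book value $167,575.
Year 4: 939 × $11 = $10,329. Book value $157,246.
Year 5: 5,666 × $11 = $62,326. Book value $94,920.
Year 6: 4,620 × $11 = $50,820. Book value $44,100.

$23,771; $62,700; $44,198; $10,329; $62,326; $50,820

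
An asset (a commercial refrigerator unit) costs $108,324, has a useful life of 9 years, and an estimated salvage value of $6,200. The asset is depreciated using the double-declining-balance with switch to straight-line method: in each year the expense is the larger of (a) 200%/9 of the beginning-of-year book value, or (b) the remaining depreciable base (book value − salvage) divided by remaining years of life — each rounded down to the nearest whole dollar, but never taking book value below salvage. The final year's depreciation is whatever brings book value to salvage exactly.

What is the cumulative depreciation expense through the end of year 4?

$68,682

Depreciable base = $108,324 − $6,200 = $102,124.
Year 1: DB = ⌊$108,324 × 200%/9⌋ = $24,072; SL = ⌊$102,124/9⌋ = $11,347 → take DB $24,072. Book value $84,252.
Year 2: DB = ⌊$84,252 × 200%/9⌋ = $18,722; SL = ⌊$78,052/8⌋ = $9,756 → take DB $18,722. Book value $65,530.
Year 3: DB = ⌊$65,530 × 200%/9⌋ = $14,562; SL = ⌊$59,330/7⌋ = $8,475 → take DB $14,562. Book value $50,968.
Year 4: DB = ⌊$50,968 × 200%/9⌋ = $11,326; SL = ⌊$44,768/6⌋ = $7,461 → take DB $11,326. Book value $39,642.
Accumulated through year 4 = $108,324 − $39,642 = $68,682.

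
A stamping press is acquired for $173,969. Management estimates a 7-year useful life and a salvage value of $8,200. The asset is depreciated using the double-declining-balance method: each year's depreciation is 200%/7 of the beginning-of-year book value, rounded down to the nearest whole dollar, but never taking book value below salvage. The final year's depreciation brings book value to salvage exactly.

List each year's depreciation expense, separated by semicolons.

Depreciable base = $173,969 − $8,200 = $165,769.
Year 1: ⌊$173,969 × 200%/7⌋ = $49,705. Book value $124,264.
Year 2: ⌊$124,264 × 200%/7⌋ = $35,504. Book value $88,760.
Year 3: ⌊$88,760 × 200%/7⌋ = $25,360. Book value $63,400.
Year 4: ⌊$63,400 × 200%/7⌋ = $18,114. Book value $45,286.
Year 5: ⌊$45,286 × 200%/7⌋ = $12,938. Book value $32,348.
Year 6: ⌊$32,348 × 200%/7⌋ = $9,242. Book value $23,106.
Year 7 (final): $23,106 − $8,200 = $14,906. Book value $8,200.

$49,705; $35,504; $25,360; $18,114; $12,938; $9,242; $14,906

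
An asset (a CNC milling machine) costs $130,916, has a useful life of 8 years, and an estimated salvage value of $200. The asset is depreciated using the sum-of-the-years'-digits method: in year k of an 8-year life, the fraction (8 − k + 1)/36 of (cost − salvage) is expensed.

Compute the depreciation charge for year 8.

Depreciable base = $130,916 − $200 = $130,716.
Sum of the years' digits = 8+7+6+5+4+3+2+1 = 36.
Year 1: $130,716 × 8/36 = $29,048. Book value $101,868.
Year 2: $130,716 × 7/36 = $25,417. Book value $76,451.
Year 3: $130,716 × 6/36 = $21,786. Book value $54,665.
Year 4: $130,716 × 5/36 = $18,155. Book value $36,510.
Year 5: $130,716 × 4/36 = $14,524. Book value $21,986.
Year 6: $130,716 × 3/36 = $10,893. Book value $11,093.
Year 7: $130,716 × 2/36 = $7,262. Book value $3,831.
Year 8: $130,716 × 1/36 = $3,631. Book value $200.

$3,631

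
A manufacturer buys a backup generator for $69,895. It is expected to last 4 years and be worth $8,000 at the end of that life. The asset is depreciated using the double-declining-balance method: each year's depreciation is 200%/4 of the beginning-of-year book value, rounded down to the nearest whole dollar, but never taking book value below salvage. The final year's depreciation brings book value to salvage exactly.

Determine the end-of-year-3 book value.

$8,737

Depreciable base = $69,895 − $8,000 = $61,895.
Year 1: ⌊$69,895 × 200%/4⌋ = $34,947. Book value $34,948.
Year 2: ⌊$34,948 × 200%/4⌋ = $17,474. Book value $17,474.
Year 3: ⌊$17,474 × 200%/4⌋ = $8,737. Book value $8,737.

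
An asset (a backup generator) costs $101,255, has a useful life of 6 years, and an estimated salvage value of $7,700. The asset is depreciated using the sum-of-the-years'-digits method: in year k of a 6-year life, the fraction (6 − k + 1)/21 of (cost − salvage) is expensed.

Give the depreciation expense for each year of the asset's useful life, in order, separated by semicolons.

$26,730; $22,275; $17,820; $13,365; $8,910; $4,455

Depreciable base = $101,255 − $7,700 = $93,555.
Sum of the years' digits = 6+5+4+3+2+1 = 21.
Year 1: $93,555 × 6/21 = $26,730. Book value $74,525.
Year 2: $93,555 × 5/21 = $22,275. Book value $52,250.
Year 3: $93,555 × 4/21 = $17,820. Book value $34,430.
Year 4: $93,555 × 3/21 = $13,365. Book value $21,065.
Year 5: $93,555 × 2/21 = $8,910. Book value $12,155.
Year 6: $93,555 × 1/21 = $4,455. Book value $7,700.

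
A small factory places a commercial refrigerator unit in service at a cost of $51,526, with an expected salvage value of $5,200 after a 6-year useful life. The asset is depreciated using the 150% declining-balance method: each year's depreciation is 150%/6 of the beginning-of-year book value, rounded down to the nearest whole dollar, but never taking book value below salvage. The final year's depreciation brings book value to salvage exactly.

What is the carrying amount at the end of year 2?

$28,984

Depreciable base = $51,526 − $5,200 = $46,326.
Year 1: ⌊$51,526 × 150%/6⌋ = $12,881. Book value $38,645.
Year 2: ⌊$38,645 × 150%/6⌋ = $9,661. Book value $28,984.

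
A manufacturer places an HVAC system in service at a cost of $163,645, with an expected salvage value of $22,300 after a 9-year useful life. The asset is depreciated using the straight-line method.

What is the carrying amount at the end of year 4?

Depreciable base = $163,645 − $22,300 = $141,345.
Annual expense = $141,345 / 9 = $15,705.
End of year 1: book value $147,940.
End of year 2: book value $132,235.
End of year 3: book value $116,530.
End of year 4: book value $100,825.

$100,825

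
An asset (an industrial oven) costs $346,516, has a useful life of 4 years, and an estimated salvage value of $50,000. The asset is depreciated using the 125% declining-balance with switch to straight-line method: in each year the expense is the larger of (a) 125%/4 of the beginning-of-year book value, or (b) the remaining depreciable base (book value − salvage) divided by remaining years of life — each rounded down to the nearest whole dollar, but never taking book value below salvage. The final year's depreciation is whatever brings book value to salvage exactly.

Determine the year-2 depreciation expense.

$74,446

Depreciable base = $346,516 − $50,000 = $296,516.
Year 1: DB = ⌊$346,516 × 125%/4⌋ = $108,286; SL = ⌊$296,516/4⌋ = $74,129 → take DB $108,286. Book value $238,230.
Year 2: DB = ⌊$238,230 × 125%/4⌋ = $74,446; SL = ⌊$188,230/3⌋ = $62,743 → take DB $74,446. Book value $163,784.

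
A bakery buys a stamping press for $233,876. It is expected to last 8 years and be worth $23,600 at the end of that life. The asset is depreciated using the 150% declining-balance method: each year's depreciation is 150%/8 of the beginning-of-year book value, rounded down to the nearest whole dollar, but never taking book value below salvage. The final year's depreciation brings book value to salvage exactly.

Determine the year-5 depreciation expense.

Depreciable base = $233,876 − $23,600 = $210,276.
Year 1: ⌊$233,876 × 150%/8⌋ = $43,851. Book value $190,025.
Year 2: ⌊$190,025 × 150%/8⌋ = $35,629. Book value $154,396.
Year 3: ⌊$154,396 × 150%/8⌋ = $28,949. Book value $125,447.
Year 4: ⌊$125,447 × 150%/8⌋ = $23,521. Book value $101,926.
Year 5: ⌊$101,926 × 150%/8⌋ = $19,111. Book value $82,815.

$19,111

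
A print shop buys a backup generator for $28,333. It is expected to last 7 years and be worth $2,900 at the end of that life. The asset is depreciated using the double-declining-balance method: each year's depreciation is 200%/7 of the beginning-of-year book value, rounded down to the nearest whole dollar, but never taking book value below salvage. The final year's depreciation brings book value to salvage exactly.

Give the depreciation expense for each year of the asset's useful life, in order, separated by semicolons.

Depreciable base = $28,333 − $2,900 = $25,433.
Year 1: ⌊$28,333 × 200%/7⌋ = $8,095. Book value $20,238.
Year 2: ⌊$20,238 × 200%/7⌋ = $5,782. Book value $14,456.
Year 3: ⌊$14,456 × 200%/7⌋ = $4,130. Book value $10,326.
Year 4: ⌊$10,326 × 200%/7⌋ = $2,950. Book value $7,376.
Year 5: ⌊$7,376 × 200%/7⌋ = $2,107. Book value $5,269.
Year 6: ⌊$5,269 × 200%/7⌋ = $1,505. Book value $3,764.
Year 7 (final): $3,764 − $2,900 = $864. Book value $2,900.

$8,095; $5,782; $4,130; $2,950; $2,107; $1,505; $864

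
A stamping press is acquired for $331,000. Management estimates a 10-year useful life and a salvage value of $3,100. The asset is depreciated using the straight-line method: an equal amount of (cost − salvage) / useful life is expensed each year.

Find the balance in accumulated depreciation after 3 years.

Depreciable base = $331,000 − $3,100 = $327,900.
Annual expense = $327,900 / 10 = $32,790.
End of year 1: book value $298,210.
End of year 2: book value $265,420.
End of year 3: book value $232,630.
Accumulated through year 3 = $331,000 − $232,630 = $98,370.

$98,370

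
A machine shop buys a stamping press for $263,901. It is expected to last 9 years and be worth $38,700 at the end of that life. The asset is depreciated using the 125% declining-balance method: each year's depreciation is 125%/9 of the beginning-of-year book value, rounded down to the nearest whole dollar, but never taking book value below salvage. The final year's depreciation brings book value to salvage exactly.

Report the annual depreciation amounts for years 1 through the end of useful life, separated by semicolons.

$36,652; $31,562; $27,178; $23,404; $20,153; $17,354; $14,944; $12,868; $41,086

Depreciable base = $263,901 − $38,700 = $225,201.
Year 1: ⌊$263,901 × 125%/9⌋ = $36,652. Book value $227,249.
Year 2: ⌊$227,249 × 125%/9⌋ = $31,562. Book value $195,687.
Year 3: ⌊$195,687 × 125%/9⌋ = $27,178. Book value $168,509.
Year 4: ⌊$168,509 × 125%/9⌋ = $23,404. Book value $145,105.
Year 5: ⌊$145,105 × 125%/9⌋ = $20,153. Book value $124,952.
Year 6: ⌊$124,952 × 125%/9⌋ = $17,354. Book value $107,598.
Year 7: ⌊$107,598 × 125%/9⌋ = $14,944. Book value $92,654.
Year 8: ⌊$92,654 × 125%/9⌋ = $12,868. Book value $79,786.
Year 9 (final): $79,786 − $38,700 = $41,086. Book value $38,700.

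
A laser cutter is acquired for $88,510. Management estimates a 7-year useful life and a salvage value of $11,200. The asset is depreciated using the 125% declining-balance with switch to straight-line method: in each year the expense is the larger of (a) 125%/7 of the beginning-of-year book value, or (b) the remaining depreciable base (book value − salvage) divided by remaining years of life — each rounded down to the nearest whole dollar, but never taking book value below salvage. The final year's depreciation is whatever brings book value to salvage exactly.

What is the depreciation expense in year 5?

$9,464

Depreciable base = $88,510 − $11,200 = $77,310.
Year 1: DB = ⌊$88,510 × 125%/7⌋ = $15,805; SL = ⌊$77,310/7⌋ = $11,044 → take DB $15,805. Book value $72,705.
Year 2: DB = ⌊$72,705 × 125%/7⌋ = $12,983; SL = ⌊$61,505/6⌋ = $10,250 → take DB $12,983. Book value $59,722.
Year 3: DB = ⌊$59,722 × 125%/7⌋ = $10,664; SL = ⌊$48,522/5⌋ = $9,704 → take DB $10,664. Book value $49,058.
Year 4: DB = ⌊$49,058 × 125%/7⌋ = $8,760; SL = ⌊$37,858/4⌋ = $9,464 → take SL $9,464. Book value $39,594.
Year 5: DB = ⌊$39,594 × 125%/7⌋ = $7,070; SL = ⌊$28,394/3⌋ = $9,464 → take SL $9,464. Book value $30,130.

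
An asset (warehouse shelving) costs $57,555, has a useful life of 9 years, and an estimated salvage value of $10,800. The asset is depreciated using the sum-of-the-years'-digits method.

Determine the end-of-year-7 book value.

Depreciable base = $57,555 − $10,800 = $46,755.
Sum of the years' digits = 9+8+7+6+5+4+3+2+1 = 45.
Year 1: $46,755 × 9/45 = $9,351. Book value $48,204.
Year 2: $46,755 × 8/45 = $8,312. Book value $39,892.
Year 3: $46,755 × 7/45 = $7,273. Book value $32,619.
Year 4: $46,755 × 6/45 = $6,234. Book value $26,385.
Year 5: $46,755 × 5/45 = $5,195. Book value $21,190.
Year 6: $46,755 × 4/45 = $4,156. Book value $17,034.
Year 7: $46,755 × 3/45 = $3,117. Book value $13,917.

$13,917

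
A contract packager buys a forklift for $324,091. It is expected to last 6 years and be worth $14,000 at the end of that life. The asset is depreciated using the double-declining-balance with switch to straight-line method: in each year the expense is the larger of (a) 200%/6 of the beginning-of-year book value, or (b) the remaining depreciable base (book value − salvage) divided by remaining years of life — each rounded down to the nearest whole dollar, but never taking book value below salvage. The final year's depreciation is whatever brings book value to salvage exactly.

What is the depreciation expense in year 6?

$25,010

Depreciable base = $324,091 − $14,000 = $310,091.
Year 1: DB = ⌊$324,091 × 200%/6⌋ = $108,030; SL = ⌊$310,091/6⌋ = $51,681 → take DB $108,030. Book value $216,061.
Year 2: DB = ⌊$216,061 × 200%/6⌋ = $72,020; SL = ⌊$202,061/5⌋ = $40,412 → take DB $72,020. Book value $144,041.
Year 3: DB = ⌊$144,041 × 200%/6⌋ = $48,013; SL = ⌊$130,041/4⌋ = $32,510 → take DB $48,013. Book value $96,028.
Year 4: DB = ⌊$96,028 × 200%/6⌋ = $32,009; SL = ⌊$82,028/3⌋ = $27,342 → take DB $32,009. Book value $64,019.
Year 5: DB = ⌊$64,019 × 200%/6⌋ = $21,339; SL = ⌊$50,019/2⌋ = $25,009 → take SL $25,009. Book value $39,010.
Year 6 (final): $39,010 − $14,000 = $25,010. Book value $14,000.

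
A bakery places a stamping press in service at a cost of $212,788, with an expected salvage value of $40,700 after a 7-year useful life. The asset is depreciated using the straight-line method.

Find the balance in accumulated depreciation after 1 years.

Depreciable base = $212,788 − $40,700 = $172,088.
Annual expense = $172,088 / 7 = $24,584.
End of year 1: book value $188,204.
Accumulated through year 1 = $212,788 − $188,204 = $24,584.

$24,584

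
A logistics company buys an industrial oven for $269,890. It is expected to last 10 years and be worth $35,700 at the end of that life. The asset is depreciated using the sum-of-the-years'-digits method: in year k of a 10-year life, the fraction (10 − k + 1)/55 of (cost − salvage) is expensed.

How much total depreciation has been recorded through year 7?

Depreciable base = $269,890 − $35,700 = $234,190.
Sum of the years' digits = 10+9+8+7+6+5+4+3+2+1 = 55.
Year 1: $234,190 × 10/55 = $42,580. Book value $227,310.
Year 2: $234,190 × 9/55 = $38,322. Book value $188,988.
Year 3: $234,190 × 8/55 = $34,064. Book value $154,924.
Year 4: $234,190 × 7/55 = $29,806. Book value $125,118.
Year 5: $234,190 × 6/55 = $25,548. Book value $99,570.
Year 6: $234,190 × 5/55 = $21,290. Book value $78,280.
Year 7: $234,190 × 4/55 = $17,032. Book value $61,248.
Accumulated through year 7 = $269,890 − $61,248 = $208,642.

$208,642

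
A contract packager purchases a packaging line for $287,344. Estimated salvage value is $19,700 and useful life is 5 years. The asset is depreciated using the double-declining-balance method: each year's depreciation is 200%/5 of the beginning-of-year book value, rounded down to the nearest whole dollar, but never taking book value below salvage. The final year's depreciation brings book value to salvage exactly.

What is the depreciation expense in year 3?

Depreciable base = $287,344 − $19,700 = $267,644.
Year 1: ⌊$287,344 × 200%/5⌋ = $114,937. Book value $172,407.
Year 2: ⌊$172,407 × 200%/5⌋ = $68,962. Book value $103,445.
Year 3: ⌊$103,445 × 200%/5⌋ = $41,378. Book value $62,067.

$41,378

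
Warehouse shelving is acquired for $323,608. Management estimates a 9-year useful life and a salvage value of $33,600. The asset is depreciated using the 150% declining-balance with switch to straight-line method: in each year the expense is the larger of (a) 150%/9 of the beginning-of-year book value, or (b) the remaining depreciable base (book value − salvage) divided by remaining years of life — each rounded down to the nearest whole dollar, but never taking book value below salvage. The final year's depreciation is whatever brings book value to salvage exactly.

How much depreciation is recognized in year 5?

$26,010

Depreciable base = $323,608 − $33,600 = $290,008.
Year 1: DB = ⌊$323,608 × 150%/9⌋ = $53,934; SL = ⌊$290,008/9⌋ = $32,223 → take DB $53,934. Book value $269,674.
Year 2: DB = ⌊$269,674 × 150%/9⌋ = $44,945; SL = ⌊$236,074/8⌋ = $29,509 → take DB $44,945. Book value $224,729.
Year 3: DB = ⌊$224,729 × 150%/9⌋ = $37,454; SL = ⌊$191,129/7⌋ = $27,304 → take DB $37,454. Book value $187,275.
Year 4: DB = ⌊$187,275 × 150%/9⌋ = $31,212; SL = ⌊$153,675/6⌋ = $25,612 → take DB $31,212. Book value $156,063.
Year 5: DB = ⌊$156,063 × 150%/9⌋ = $26,010; SL = ⌊$122,463/5⌋ = $24,492 → take DB $26,010. Book value $130,053.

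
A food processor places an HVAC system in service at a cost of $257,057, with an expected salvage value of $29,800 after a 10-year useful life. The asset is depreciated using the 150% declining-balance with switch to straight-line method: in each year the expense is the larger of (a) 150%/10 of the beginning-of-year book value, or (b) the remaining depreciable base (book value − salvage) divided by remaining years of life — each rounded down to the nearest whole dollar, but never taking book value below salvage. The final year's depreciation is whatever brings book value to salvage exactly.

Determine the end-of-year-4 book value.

$134,187

Depreciable base = $257,057 − $29,800 = $227,257.
Year 1: DB = ⌊$257,057 × 150%/10⌋ = $38,558; SL = ⌊$227,257/10⌋ = $22,725 → take DB $38,558. Book value $218,499.
Year 2: DB = ⌊$218,499 × 150%/10⌋ = $32,774; SL = ⌊$188,699/9⌋ = $20,966 → take DB $32,774. Book value $185,725.
Year 3: DB = ⌊$185,725 × 150%/10⌋ = $27,858; SL = ⌊$155,925/8⌋ = $19,490 → take DB $27,858. Book value $157,867.
Year 4: DB = ⌊$157,867 × 150%/10⌋ = $23,680; SL = ⌊$128,067/7⌋ = $18,295 → take DB $23,680. Book value $134,187.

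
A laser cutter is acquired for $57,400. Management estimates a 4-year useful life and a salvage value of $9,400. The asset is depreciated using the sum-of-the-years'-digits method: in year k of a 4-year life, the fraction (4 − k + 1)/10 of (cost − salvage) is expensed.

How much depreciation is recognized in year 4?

Depreciable base = $57,400 − $9,400 = $48,000.
Sum of the years' digits = 4+3+2+1 = 10.
Year 1: $48,000 × 4/10 = $19,200. Book value $38,200.
Year 2: $48,000 × 3/10 = $14,400. Book value $23,800.
Year 3: $48,000 × 2/10 = $9,600. Book value $14,200.
Year 4: $48,000 × 1/10 = $4,800. Book value $9,400.

$4,800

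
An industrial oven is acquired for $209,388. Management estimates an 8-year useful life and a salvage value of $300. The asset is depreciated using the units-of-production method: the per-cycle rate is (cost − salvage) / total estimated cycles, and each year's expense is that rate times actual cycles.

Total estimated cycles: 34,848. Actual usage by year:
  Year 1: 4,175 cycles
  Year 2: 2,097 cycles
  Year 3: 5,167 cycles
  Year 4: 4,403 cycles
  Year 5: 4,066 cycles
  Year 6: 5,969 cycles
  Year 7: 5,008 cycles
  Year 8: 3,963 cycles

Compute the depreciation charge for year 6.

$35,814

Depreciable base = $209,388 − $300 = $209,088.
Rate = $209,088 / 34,848 cycles = $6 per cycle.
Year 1: 4,175 × $6 = $25,050. Book value $184,338.
Year 2: 2,097 × $6 = $12,582. Book value $171,756.
Year 3: 5,167 × $6 = $31,002. Book value $140,754.
Year 4: 4,403 × $6 = $26,418. Book value $114,336.
Year 5: 4,066 × $6 = $24,396. Book value $89,940.
Year 6: 5,969 × $6 = $35,814. Book value $54,126.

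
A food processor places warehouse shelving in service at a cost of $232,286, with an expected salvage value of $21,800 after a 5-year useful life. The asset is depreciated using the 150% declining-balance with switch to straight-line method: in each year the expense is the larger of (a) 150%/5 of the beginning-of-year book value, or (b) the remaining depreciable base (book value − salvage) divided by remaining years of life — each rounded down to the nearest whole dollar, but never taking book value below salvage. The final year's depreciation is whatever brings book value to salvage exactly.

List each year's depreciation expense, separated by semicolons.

Depreciable base = $232,286 − $21,800 = $210,486.
Year 1: DB = ⌊$232,286 × 150%/5⌋ = $69,685; SL = ⌊$210,486/5⌋ = $42,097 → take DB $69,685. Book value $162,601.
Year 2: DB = ⌊$162,601 × 150%/5⌋ = $48,780; SL = ⌊$140,801/4⌋ = $35,200 → take DB $48,780. Book value $113,821.
Year 3: DB = ⌊$113,821 × 150%/5⌋ = $34,146; SL = ⌊$92,021/3⌋ = $30,673 → take DB $34,146. Book value $79,675.
Year 4: DB = ⌊$79,675 × 150%/5⌋ = $23,902; SL = ⌊$57,875/2⌋ = $28,937 → take SL $28,937. Book value $50,738.
Year 5 (final): $50,738 − $21,800 = $28,938. Book value $21,800.

$69,685; $48,780; $34,146; $28,937; $28,938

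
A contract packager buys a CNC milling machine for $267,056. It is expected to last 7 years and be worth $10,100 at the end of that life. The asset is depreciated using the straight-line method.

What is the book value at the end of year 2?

$193,640

Depreciable base = $267,056 − $10,100 = $256,956.
Annual expense = $256,956 / 7 = $36,708.
End of year 1: book value $230,348.
End of year 2: book value $193,640.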